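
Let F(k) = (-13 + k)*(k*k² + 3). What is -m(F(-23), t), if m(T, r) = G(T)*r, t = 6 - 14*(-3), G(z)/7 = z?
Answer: -147135744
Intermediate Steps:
G(z) = 7*z
F(k) = (-13 + k)*(3 + k³) (F(k) = (-13 + k)*(k³ + 3) = (-13 + k)*(3 + k³))
t = 48 (t = 6 + 42 = 48)
m(T, r) = 7*T*r (m(T, r) = (7*T)*r = 7*T*r)
-m(F(-23), t) = -7*(-39 + (-23)⁴ - 13*(-23)³ + 3*(-23))*48 = -7*(-39 + 279841 - 13*(-12167) - 69)*48 = -7*(-39 + 279841 + 158171 - 69)*48 = -7*437904*48 = -1*147135744 = -147135744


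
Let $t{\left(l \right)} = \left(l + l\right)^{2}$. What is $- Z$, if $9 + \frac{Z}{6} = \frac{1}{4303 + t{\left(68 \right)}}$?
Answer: $\frac{1231140}{22799} \approx 54.0$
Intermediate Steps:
$t{\left(l \right)} = 4 l^{2}$ ($t{\left(l \right)} = \left(2 l\right)^{2} = 4 l^{2}$)
$Z = - \frac{1231140}{22799}$ ($Z = -54 + \frac{6}{4303 + 4 \cdot 68^{2}} = -54 + \frac{6}{4303 + 4 \cdot 4624} = -54 + \frac{6}{4303 + 18496} = -54 + \frac{6}{22799} = - \frac{1231140}{22799} \approx -54.0$)
$- Z = \left(-1\right) \left(- \frac{1231140}{22799}\right) = \frac{1231140}{22799}$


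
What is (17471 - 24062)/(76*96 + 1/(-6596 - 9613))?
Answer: -106833519/118260863 ≈ -0.90337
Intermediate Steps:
(17471 - 24062)/(76*96 + 1/(-6596 - 9613)) = -6591/(7296 + 1/(-16209)) = -6591/(7296 - 1/16209) = -6591/118260863/16209 = -6591*16209/118260863 = -106833519/118260863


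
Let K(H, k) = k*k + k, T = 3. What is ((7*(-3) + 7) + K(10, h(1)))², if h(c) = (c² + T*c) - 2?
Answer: 64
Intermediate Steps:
h(c) = -2 + c² + 3*c (h(c) = (c² + 3*c) - 2 = -2 + c² + 3*c)
K(H, k) = k + k² (K(H, k) = k² + k = k + k²)
((7*(-3) + 7) + K(10, h(1)))² = ((7*(-3) + 7) + (-2 + 1² + 3*1)*(1 + (-2 + 1² + 3*1)))² = ((-21 + 7) + (-2 + 1 + 3)*(1 + (-2 + 1 + 3)))² = (-14 + 2*(1 + 2))² = (-14 + 2*3)² = (-14 + 6)² = (-8)² = 64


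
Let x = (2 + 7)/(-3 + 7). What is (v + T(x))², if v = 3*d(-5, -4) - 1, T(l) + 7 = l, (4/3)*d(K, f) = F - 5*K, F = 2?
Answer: 3025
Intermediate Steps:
x = 9/4 ≈ 2.2500
d(K, f) = 3/2 - 15*K/4 (d(K, f) = 3*(2 - 5*K)/4 = 3/2 - 15*K/4)
T(l) = -7 + l
v = 239/4 (v = 3*(3/2 - 15/4*(-5)) - 1 = 3*(3/2 + 75/4) - 1 = 3*(81/4) - 1 = 243/4 - 1 = 239/4 ≈ 59.750)
(v + T(x))² = (239/4 + (-7 + 9/4))² = (239/4 - 19/4)² = 55² = 3025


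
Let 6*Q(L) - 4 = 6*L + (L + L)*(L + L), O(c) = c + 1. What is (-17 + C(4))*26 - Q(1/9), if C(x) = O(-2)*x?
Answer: -132869/243 ≈ -546.79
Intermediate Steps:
O(c) = 1 + c
Q(L) = ⅔ + L + 2*L²/3 (Q(L) = ⅔ + (6*L + (L + L)*(L + L))/6 = ⅔ + (6*L + (2*L)*(2*L))/6 = ⅔ + (6*L + 4*L²)/6 = ⅔ + (4*L² + 6*L)/6 = ⅔ + (L + 2*L²/3) = ⅔ + L + 2*L²/3)
C(x) = -x (C(x) = (1 - 2)*x = -x)
(-17 + C(4))*26 - Q(1/9) = (-17 - 1*4)*26 - (⅔ + 1/9 + 2*(1/9)²/3) = (-17 - 4)*26 - (⅔ + ⅑ + 2*(⅑)²/3) = -21*26 - (⅔ + ⅑ + (⅔)*(1/81)) = -546 - (⅔ + ⅑ + 2/243) = -546 - 1*191/243 = -546 - 191/243 = -132869/243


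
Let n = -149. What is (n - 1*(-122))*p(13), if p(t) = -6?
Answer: 162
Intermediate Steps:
(n - 1*(-122))*p(13) = (-149 - 1*(-122))*(-6) = (-149 + 122)*(-6) = -27*(-6) = 162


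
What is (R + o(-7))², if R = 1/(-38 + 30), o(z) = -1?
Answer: 81/64 ≈ 1.2656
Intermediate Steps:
R = -⅛ (R = 1/(-8) = -⅛ ≈ -0.12500)
(R + o(-7))² = (-⅛ - 1)² = (-9/8)² = 81/64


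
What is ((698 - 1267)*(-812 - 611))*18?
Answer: 14574366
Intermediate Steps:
((698 - 1267)*(-812 - 611))*18 = -569*(-1423)*18 = 809687*18 = 14574366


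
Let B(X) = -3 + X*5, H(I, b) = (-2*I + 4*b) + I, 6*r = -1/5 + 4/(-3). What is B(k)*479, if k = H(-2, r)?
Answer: 8143/9 ≈ 904.78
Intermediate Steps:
r = -23/90 (r = (-1/5 + 4/(-3))/6 = (-1*⅕ + 4*(-⅓))/6 = (-⅕ - 4/3)/6 = (⅙)*(-23/15) = -23/90 ≈ -0.25556)
H(I, b) = -I + 4*b
k = 44/45 (k = -1*(-2) + 4*(-23/90) = 2 - 46/45 = 44/45 ≈ 0.97778)
B(X) = -3 + 5*X
B(k)*479 = (-3 + 5*(44/45))*479 = (-3 + 44/9)*479 = (17/9)*479 = 8143/9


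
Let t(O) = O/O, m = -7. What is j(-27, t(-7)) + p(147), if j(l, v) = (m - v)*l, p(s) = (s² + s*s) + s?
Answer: 43581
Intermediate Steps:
t(O) = 1
p(s) = s + 2*s² (p(s) = (s² + s²) + s = 2*s² + s = s + 2*s²)
j(l, v) = l*(-7 - v) (j(l, v) = (-7 - v)*l = l*(-7 - v))
j(-27, t(-7)) + p(147) = -1*(-27)*(7 + 1) + 147*(1 + 2*147) = -1*(-27)*8 + 147*(1 + 294) = 216 + 147*295 = 216 + 43365 = 43581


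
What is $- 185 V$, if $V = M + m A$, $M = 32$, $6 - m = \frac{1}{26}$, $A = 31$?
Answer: $- \frac{1042845}{26} \approx -40109.0$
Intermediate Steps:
$m = \frac{155}{26}$ ($m = 6 - \frac{1}{26} = \frac{155}{26} \approx 5.9615$)
$V = \frac{5637}{26}$ ($V = 32 + \frac{155}{26} \cdot 31 = 32 + \frac{4805}{26} = \frac{5637}{26} \approx 216.81$)
$- 185 V = \left(-185\right) \frac{5637}{26} = - \frac{1042845}{26}$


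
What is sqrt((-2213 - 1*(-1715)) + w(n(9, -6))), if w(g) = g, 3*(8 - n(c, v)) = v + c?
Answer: I*sqrt(491) ≈ 22.159*I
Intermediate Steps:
n(c, v) = 8 - c/3 - v/3 (n(c, v) = 8 - (v + c)/3 = 8 - (c + v)/3 = 8 + (-c/3 - v/3) = 8 - c/3 - v/3)
sqrt((-2213 - 1*(-1715)) + w(n(9, -6))) = sqrt((-2213 - 1*(-1715)) + (8 - 1/3*9 - 1/3*(-6))) = sqrt((-2213 + 1715) + (8 - 3 + 2)) = sqrt(-498 + 7) = sqrt(-491) = I*sqrt(491)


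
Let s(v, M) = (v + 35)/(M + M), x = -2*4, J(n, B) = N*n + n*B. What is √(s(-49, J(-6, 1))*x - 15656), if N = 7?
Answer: I*√563658/6 ≈ 125.13*I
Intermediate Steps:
J(n, B) = 7*n + B*n (J(n, B) = 7*n + n*B = 7*n + B*n)
x = -8
s(v, M) = (35 + v)/(2*M) (s(v, M) = (35 + v)/((2*M)) = (35 + v)*(1/(2*M)) = (35 + v)/(2*M))
√(s(-49, J(-6, 1))*x - 15656) = √(((35 - 49)/(2*((-6*(7 + 1)))))*(-8) - 15656) = √(((½)*(-14)/(-6*8))*(-8) - 15656) = √(((½)*(-14)/(-48))*(-8) - 15656) = √(((½)*(-1/48)*(-14))*(-8) - 15656) = √((7/48)*(-8) - 15656) = √(-7/6 - 15656) = √(-93943/6) = I*√563658/6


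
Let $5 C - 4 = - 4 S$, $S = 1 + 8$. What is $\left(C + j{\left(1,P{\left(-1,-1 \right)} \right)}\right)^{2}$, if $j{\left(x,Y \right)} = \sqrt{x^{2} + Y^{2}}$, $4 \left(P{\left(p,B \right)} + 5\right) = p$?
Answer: $\frac{27809}{400} - \frac{16 \sqrt{457}}{5} \approx 1.1143$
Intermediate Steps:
$S = 9$
$P{\left(p,B \right)} = -5 + \frac{p}{4}$
$j{\left(x,Y \right)} = \sqrt{Y^{2} + x^{2}}$
$C = - \frac{32}{5}$ ($C = \frac{4}{5} + \frac{\left(-4\right) 9}{5} = \frac{4}{5} + \frac{1}{5} \left(-36\right) = \frac{4}{5} - \frac{36}{5} = - \frac{32}{5} \approx -6.4$)
$\left(C + j{\left(1,P{\left(-1,-1 \right)} \right)}\right)^{2} = \left(- \frac{32}{5} + \sqrt{\left(-5 + \frac{1}{4} \left(-1\right)\right)^{2} + 1^{2}}\right)^{2} = \left(- \frac{32}{5} + \sqrt{\left(-5 - \frac{1}{4}\right)^{2} + 1}\right)^{2} = \left(- \frac{32}{5} + \sqrt{\left(- \frac{21}{4}\right)^{2} + 1}\right)^{2} = \left(- \frac{32}{5} + \sqrt{\frac{441}{16} + 1}\right)^{2} = \left(- \frac{32}{5} + \sqrt{\frac{457}{16}}\right)^{2} = \left(- \frac{32}{5} + \frac{\sqrt{457}}{4}\right)^{2}$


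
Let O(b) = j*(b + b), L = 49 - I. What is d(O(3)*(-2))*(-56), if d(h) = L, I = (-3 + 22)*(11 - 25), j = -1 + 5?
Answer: -17640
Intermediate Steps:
j = 4
I = -266 (I = 19*(-14) = -266)
L = 315 (L = 49 - 1*(-266) = 49 + 266 = 315)
O(b) = 8*b (O(b) = 4*(b + b) = 4*(2*b) = 8*b)
d(h) = 315
d(O(3)*(-2))*(-56) = 315*(-56) = -17640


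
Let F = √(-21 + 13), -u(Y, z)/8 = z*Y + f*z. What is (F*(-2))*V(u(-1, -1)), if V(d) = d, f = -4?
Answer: 160*I*√2 ≈ 226.27*I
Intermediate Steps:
u(Y, z) = 32*z - 8*Y*z (u(Y, z) = -8*(z*Y - 4*z) = -8*(Y*z - 4*z) = -8*(-4*z + Y*z) = 32*z - 8*Y*z)
F = 2*I*√2 (F = √(-8) = 2*I*√2 ≈ 2.8284*I)
(F*(-2))*V(u(-1, -1)) = ((2*I*√2)*(-2))*(8*(-1)*(4 - 1*(-1))) = (-4*I*√2)*(8*(-1)*(4 + 1)) = (-4*I*√2)*(8*(-1)*5) = -4*I*√2*(-40) = 160*I*√2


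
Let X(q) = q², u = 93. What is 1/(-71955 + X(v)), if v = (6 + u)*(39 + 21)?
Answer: 1/35211645 ≈ 2.8400e-8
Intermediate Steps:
v = 5940 (v = (6 + 93)*(39 + 21) = 99*60 = 5940)
1/(-71955 + X(v)) = 1/(-71955 + 5940²) = 1/(-71955 + 35283600) = 1/35211645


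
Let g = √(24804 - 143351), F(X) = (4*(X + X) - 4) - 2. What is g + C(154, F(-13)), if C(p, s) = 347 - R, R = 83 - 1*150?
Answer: 414 + I*√118547 ≈ 414.0 + 344.31*I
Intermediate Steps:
F(X) = -6 + 8*X (F(X) = (4*(2*X) - 4) - 2 = (8*X - 4) - 2 = (-4 + 8*X) - 2 = -6 + 8*X)
R = -67 (R = 83 - 150 = -67)
C(p, s) = 414 (C(p, s) = 347 - 1*(-67) = 347 + 67 = 414)
g = I*√118547 (g = √(-118547) = I*√118547 ≈ 344.31*I)
g + C(154, F(-13)) = I*√118547 + 414 = 414 + I*√118547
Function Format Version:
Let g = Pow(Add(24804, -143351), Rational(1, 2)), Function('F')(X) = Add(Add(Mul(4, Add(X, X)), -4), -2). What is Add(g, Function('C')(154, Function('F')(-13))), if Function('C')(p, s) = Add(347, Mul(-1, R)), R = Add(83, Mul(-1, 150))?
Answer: Add(414, Mul(I, Pow(118547, Rational(1, 2)))) ≈ Add(414.00, Mul(344.31, I))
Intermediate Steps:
Function('F')(X) = Add(-6, Mul(8, X)) (Function('F')(X) = Add(Add(Mul(4, Mul(2, X)), -4), -2) = Add(Add(Mul(8, X), -4), -2) = Add(Add(-4, Mul(8, X)), -2) = Add(-6, Mul(8, X)))
R = -67 (R = Add(83, -150) = -67)
Function('C')(p, s) = 414 (Function('C')(p, s) = Add(347, Mul(-1, -67)) = Add(347, 67) = 414)
g = Mul(I, Pow(118547, Rational(1, 2))) (g = Pow(-118547, Rational(1, 2)) = Mul(I, Pow(118547, Rational(1, 2))) ≈ Mul(344.31, I))
Add(g, Function('C')(154, Function('F')(-13))) = Add(Mul(I, Pow(118547, Rational(1, 2))), 414) = Add(414, Mul(I, Pow(118547, Rational(1, 2))))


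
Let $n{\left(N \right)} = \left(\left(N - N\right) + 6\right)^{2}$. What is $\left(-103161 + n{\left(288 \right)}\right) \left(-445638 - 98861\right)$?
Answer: $56151459375$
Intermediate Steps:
$n{\left(N \right)} = 36$ ($n{\left(N \right)} = \left(0 + 6\right)^{2} = 6^{2} = 36$)
$\left(-103161 + n{\left(288 \right)}\right) \left(-445638 - 98861\right) = \left(-103161 + 36\right) \left(-445638 - 98861\right) = \left(-103125\right) \left(-544499\right) = 56151459375$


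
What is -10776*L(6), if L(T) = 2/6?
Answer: -3592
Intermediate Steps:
L(T) = ⅓ (L(T) = 2*(⅙) = ⅓)
-10776*L(6) = -10776*⅓ = -3592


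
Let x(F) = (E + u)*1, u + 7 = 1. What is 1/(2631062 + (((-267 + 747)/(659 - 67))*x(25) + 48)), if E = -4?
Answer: 37/97350770 ≈ 3.8007e-7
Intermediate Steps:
u = -6 (u = -7 + 1 = -6)
x(F) = -10 (x(F) = (-4 - 6)*1 = -10*1 = -10)
1/(2631062 + (((-267 + 747)/(659 - 67))*x(25) + 48)) = 1/(2631062 + (((-267 + 747)/(659 - 67))*(-10) + 48)) = 1/(2631062 + ((480/592)*(-10) + 48)) = 1/(2631062 + ((480*(1/592))*(-10) + 48)) = 1/(2631062 + ((30/37)*(-10) + 48)) = 1/(2631062 + (-300/37 + 48)) = 1/(2631062 + 1476/37) = 1/(97350770/37) = 37/97350770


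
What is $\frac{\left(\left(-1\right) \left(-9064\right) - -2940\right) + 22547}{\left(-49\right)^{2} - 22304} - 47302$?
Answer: $- \frac{941486257}{19903} \approx -47304.0$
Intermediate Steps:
$\frac{\left(\left(-1\right) \left(-9064\right) - -2940\right) + 22547}{\left(-49\right)^{2} - 22304} - 47302 = \frac{\left(9064 + 2940\right) + 22547}{2401 - 22304} - 47302 = \frac{12004 + 22547}{-19903} - 47302 = 34551 \left(- \frac{1}{19903}\right) - 47302 = - \frac{34551}{19903} - 47302 = - \frac{941486257}{19903}$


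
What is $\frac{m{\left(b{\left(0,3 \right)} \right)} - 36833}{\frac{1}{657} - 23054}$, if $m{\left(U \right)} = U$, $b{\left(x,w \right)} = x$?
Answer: $\frac{24199281}{15146477} \approx 1.5977$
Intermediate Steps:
$\frac{m{\left(b{\left(0,3 \right)} \right)} - 36833}{\frac{1}{657} - 23054} = \frac{0 - 36833}{\frac{1}{657} - 23054} = - \frac{36833}{\frac{1}{657} - 23054} = - \frac{36833}{- \frac{15146477}{657}} = \left(-36833\right) \left(- \frac{657}{15146477}\right) = \frac{24199281}{15146477}$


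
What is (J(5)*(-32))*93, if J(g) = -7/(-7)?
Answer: -2976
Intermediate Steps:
J(g) = 1 (J(g) = -7*(-1/7) = 1)
(J(5)*(-32))*93 = (1*(-32))*93 = -32*93 = -2976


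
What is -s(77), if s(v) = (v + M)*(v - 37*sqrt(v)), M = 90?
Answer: -12859 + 6179*sqrt(77) ≈ 41362.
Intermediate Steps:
s(v) = (90 + v)*(v - 37*sqrt(v)) (s(v) = (v + 90)*(v - 37*sqrt(v)) = (90 + v)*(v - 37*sqrt(v)))
-s(77) = -(77**2 - 3330*sqrt(77) - 2849*sqrt(77) + 90*77) = -(5929 - 3330*sqrt(77) - 2849*sqrt(77) + 6930) = -(12859 - 6179*sqrt(77)) = -12859 + 6179*sqrt(77)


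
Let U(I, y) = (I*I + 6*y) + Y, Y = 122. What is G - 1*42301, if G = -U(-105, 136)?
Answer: -54264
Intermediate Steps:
U(I, y) = 122 + I**2 + 6*y (U(I, y) = (I*I + 6*y) + 122 = (I**2 + 6*y) + 122 = 122 + I**2 + 6*y)
G = -11963 (G = -(122 + (-105)**2 + 6*136) = -(122 + 11025 + 816) = -1*11963 = -11963)
G - 1*42301 = -11963 - 1*42301 = -11963 - 42301 = -54264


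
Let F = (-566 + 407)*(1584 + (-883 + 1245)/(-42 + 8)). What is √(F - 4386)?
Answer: 3*I*√8173855/17 ≈ 504.53*I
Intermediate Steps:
F = -4252773/17 (F = -159*(1584 + 362/(-34)) = -159*(1584 + 362*(-1/34)) = -159*(1584 - 181/17) = -159*26747/17 = -4252773/17 ≈ -2.5016e+5)
√(F - 4386) = √(-4252773/17 - 4386) = √(-4327335/17) = 3*I*√8173855/17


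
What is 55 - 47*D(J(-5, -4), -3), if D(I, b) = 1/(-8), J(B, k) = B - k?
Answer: 487/8 ≈ 60.875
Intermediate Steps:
D(I, b) = -⅛
55 - 47*D(J(-5, -4), -3) = 55 - 47*(-⅛) = 55 + 47/8 = 487/8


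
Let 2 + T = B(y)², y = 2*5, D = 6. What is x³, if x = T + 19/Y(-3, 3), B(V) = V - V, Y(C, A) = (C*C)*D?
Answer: -704969/157464 ≈ -4.4770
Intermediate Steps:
Y(C, A) = 6*C² (Y(C, A) = (C*C)*6 = C²*6 = 6*C²)
y = 10
B(V) = 0
T = -2 (T = -2 + 0² = -2 + 0 = -2)
x = -89/54 (x = -2 + 19/((6*(-3)²)) = -2 + 19/((6*9)) = -2 + 19/54 = -89/54 ≈ -1.6481)
x³ = (-89/54)³ = -704969/157464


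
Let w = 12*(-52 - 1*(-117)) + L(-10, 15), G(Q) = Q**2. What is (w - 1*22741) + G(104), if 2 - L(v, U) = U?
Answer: -11158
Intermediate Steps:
L(v, U) = 2 - U
w = 767 (w = 12*(-52 - 1*(-117)) + (2 - 1*15) = 12*(-52 + 117) + (2 - 15) = 12*65 - 13 = 780 - 13 = 767)
(w - 1*22741) + G(104) = (767 - 1*22741) + 104**2 = (767 - 22741) + 10816 = -21974 + 10816 = -11158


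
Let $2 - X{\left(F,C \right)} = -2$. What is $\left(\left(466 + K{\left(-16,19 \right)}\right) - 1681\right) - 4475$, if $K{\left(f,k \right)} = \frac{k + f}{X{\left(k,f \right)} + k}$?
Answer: $- \frac{130867}{23} \approx -5689.9$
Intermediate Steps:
$X{\left(F,C \right)} = 4$ ($X{\left(F,C \right)} = 2 - -2 = 2 + 2 = 4$)
$K{\left(f,k \right)} = \frac{f + k}{4 + k}$ ($K{\left(f,k \right)} = \frac{k + f}{4 + k} = \frac{f + k}{4 + k}$)
$\left(\left(466 + K{\left(-16,19 \right)}\right) - 1681\right) - 4475 = \left(\left(466 + \frac{-16 + 19}{4 + 19}\right) - 1681\right) - 4475 = \left(\left(466 + \frac{1}{23} \cdot 3\right) - 1681\right) - 4475 = \left(\left(466 + \frac{3}{23}\right) - 1681\right) - 4475 = \left(\frac{10721}{23} - 1681\right) - 4475 = - \frac{27942}{23} - 4475 = - \frac{130867}{23}$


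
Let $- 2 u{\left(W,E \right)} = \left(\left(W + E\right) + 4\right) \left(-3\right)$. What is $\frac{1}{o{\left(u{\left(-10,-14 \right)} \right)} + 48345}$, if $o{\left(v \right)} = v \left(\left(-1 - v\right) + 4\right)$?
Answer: $\frac{1}{47355} \approx 2.1117 \cdot 10^{-5}$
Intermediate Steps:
$u{\left(W,E \right)} = 6 + \frac{3 E}{2} + \frac{3 W}{2}$ ($u{\left(W,E \right)} = - \frac{\left(\left(W + E\right) + 4\right) \left(-3\right)}{2} = - \frac{\left(\left(E + W\right) + 4\right) \left(-3\right)}{2} = - \frac{\left(4 + E + W\right) \left(-3\right)}{2} = - \frac{-12 - 3 E - 3 W}{2} = 6 + \frac{3 E}{2} + \frac{3 W}{2}$)
$o{\left(v \right)} = v \left(3 - v\right)$
$\frac{1}{o{\left(u{\left(-10,-14 \right)} \right)} + 48345} = \frac{1}{\left(6 + \frac{3}{2} \left(-14\right) + \frac{3}{2} \left(-10\right)\right) \left(3 - \left(6 + \frac{3}{2} \left(-14\right) + \frac{3}{2} \left(-10\right)\right)\right) + 48345} = \frac{1}{\left(6 - 21 - 15\right) \left(3 - \left(6 - 21 - 15\right)\right) + 48345} = \frac{1}{- 30 \left(3 - -30\right) + 48345} = \frac{1}{- 30 \left(3 + 30\right) + 48345} = \frac{1}{\left(-30\right) 33 + 48345} = \frac{1}{-990 + 48345} = \frac{1}{47355}$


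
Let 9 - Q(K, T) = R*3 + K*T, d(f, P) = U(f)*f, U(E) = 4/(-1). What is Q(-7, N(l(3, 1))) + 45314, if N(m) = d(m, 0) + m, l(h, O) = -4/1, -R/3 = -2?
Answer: 45389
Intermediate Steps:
R = 6 (R = -3*(-2) = 6)
U(E) = -4 (U(E) = 4*(-1) = -4)
l(h, O) = -4 (l(h, O) = -4*1 = -4)
d(f, P) = -4*f
N(m) = -3*m (N(m) = -4*m + m = -3*m)
Q(K, T) = -9 - K*T (Q(K, T) = 9 - (6*3 + K*T) = 9 - (18 + K*T) = 9 + (-18 - K*T) = -9 - K*T)
Q(-7, N(l(3, 1))) + 45314 = (-9 - 1*(-7)*(-3*(-4))) + 45314 = (-9 - 1*(-7)*12) + 45314 = (-9 + 84) + 45314 = 75 + 45314 = 45389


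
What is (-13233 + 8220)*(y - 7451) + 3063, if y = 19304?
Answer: -59416026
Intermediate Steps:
(-13233 + 8220)*(y - 7451) + 3063 = (-13233 + 8220)*(19304 - 7451) + 3063 = -5013*11853 + 3063 = -59419089 + 3063 = -59416026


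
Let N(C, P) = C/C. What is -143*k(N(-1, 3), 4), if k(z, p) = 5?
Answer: -715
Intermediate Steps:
N(C, P) = 1
-143*k(N(-1, 3), 4) = -143*5 = -715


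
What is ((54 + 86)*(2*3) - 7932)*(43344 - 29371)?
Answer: -99096516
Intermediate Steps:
((54 + 86)*(2*3) - 7932)*(43344 - 29371) = (140*6 - 7932)*13973 = (840 - 7932)*13973 = -7092*13973 = -99096516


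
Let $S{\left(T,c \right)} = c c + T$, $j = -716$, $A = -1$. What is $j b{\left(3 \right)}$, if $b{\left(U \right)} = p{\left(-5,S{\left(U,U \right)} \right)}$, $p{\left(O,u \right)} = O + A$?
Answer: $4296$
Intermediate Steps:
$S{\left(T,c \right)} = T + c^{2}$ ($S{\left(T,c \right)} = c^{2} + T = T + c^{2}$)
$p{\left(O,u \right)} = -1 + O$ ($p{\left(O,u \right)} = O - 1 = -1 + O$)
$b{\left(U \right)} = -6$ ($b{\left(U \right)} = -1 - 5 = -6$)
$j b{\left(3 \right)} = \left(-716\right) \left(-6\right) = 4296$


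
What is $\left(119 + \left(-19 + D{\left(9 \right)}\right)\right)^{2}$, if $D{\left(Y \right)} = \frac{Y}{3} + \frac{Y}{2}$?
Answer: $\frac{46225}{4} \approx 11556.0$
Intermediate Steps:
$D{\left(Y \right)} = \frac{5 Y}{6}$ ($D{\left(Y \right)} = Y \frac{1}{3} + Y \frac{1}{2} = \frac{Y}{3} + \frac{Y}{2} = \frac{5 Y}{6}$)
$\left(119 + \left(-19 + D{\left(9 \right)}\right)\right)^{2} = \left(119 + \left(-19 + \frac{5}{6} \cdot 9\right)\right)^{2} = \left(119 + \left(-19 + \frac{15}{2}\right)\right)^{2} = \left(119 - \frac{23}{2}\right)^{2} = \left(\frac{215}{2}\right)^{2} = \frac{46225}{4}$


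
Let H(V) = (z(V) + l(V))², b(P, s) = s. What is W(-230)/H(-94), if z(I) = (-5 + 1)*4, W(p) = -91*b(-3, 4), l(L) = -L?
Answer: -7/117 ≈ -0.059829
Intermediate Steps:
W(p) = -364 (W(p) = -91*4 = -364)
z(I) = -16 (z(I) = -4*4 = -16)
H(V) = (-16 - V)²
W(-230)/H(-94) = -364/(16 - 94)² = -364/((-78)²) = -364/6084 = -364*1/6084 = -7/117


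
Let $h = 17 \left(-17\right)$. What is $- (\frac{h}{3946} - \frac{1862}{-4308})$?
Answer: $- \frac{762805}{2124921} \approx -0.35898$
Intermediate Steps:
$h = -289$
$- (\frac{h}{3946} - \frac{1862}{-4308}) = - (- \frac{289}{3946} - \frac{1862}{-4308}) = - (\left(-289\right) \frac{1}{3946} - - \frac{931}{2154}) = - (- \frac{289}{3946} + \frac{931}{2154}) = \left(-1\right) \frac{762805}{2124921} = - \frac{762805}{2124921}$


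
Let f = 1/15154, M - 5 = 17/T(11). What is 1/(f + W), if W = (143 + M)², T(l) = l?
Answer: 1833634/41007102971 ≈ 4.4715e-5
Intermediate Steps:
M = 72/11 (M = 5 + 17/11 = 72/11 ≈ 6.5455)
f = 1/15154 ≈ 6.5989e-5
W = 2706025/121 (W = (143 + 72/11)² = (1645/11)² = 2706025/121 ≈ 22364.)
1/(f + W) = 1/(1/15154 + 2706025/121) = 1/(41007102971/1833634) = 1833634/41007102971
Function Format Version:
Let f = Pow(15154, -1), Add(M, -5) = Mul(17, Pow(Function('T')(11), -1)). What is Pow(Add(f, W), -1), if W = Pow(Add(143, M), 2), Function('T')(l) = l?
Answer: Rational(1833634, 41007102971) ≈ 4.4715e-5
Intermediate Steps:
M = Rational(72, 11) (M = Add(5, Mul(17, Pow(11, -1))) = Add(5, Mul(17, Rational(1, 11))) = Add(5, Rational(17, 11)) = Rational(72, 11) ≈ 6.5455)
f = Rational(1, 15154) ≈ 6.5989e-5
W = Rational(2706025, 121) (W = Pow(Add(143, Rational(72, 11)), 2) = Pow(Rational(1645, 11), 2) = Rational(2706025, 121) ≈ 22364.)
Pow(Add(f, W), -1) = Pow(Add(Rational(1, 15154), Rational(2706025, 121)), -1) = Pow(Rational(41007102971, 1833634), -1) = Rational(1833634, 41007102971)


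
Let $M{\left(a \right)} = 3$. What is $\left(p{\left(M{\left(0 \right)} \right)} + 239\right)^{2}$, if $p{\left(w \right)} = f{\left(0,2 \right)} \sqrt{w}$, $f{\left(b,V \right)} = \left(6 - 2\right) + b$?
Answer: $57169 + 1912 \sqrt{3} \approx 60481.0$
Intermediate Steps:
$f{\left(b,V \right)} = 4 + b$
$p{\left(w \right)} = 4 \sqrt{w}$ ($p{\left(w \right)} = \left(4 + 0\right) \sqrt{w} = 4 \sqrt{w}$)
$\left(p{\left(M{\left(0 \right)} \right)} + 239\right)^{2} = \left(4 \sqrt{3} + 239\right)^{2} = \left(239 + 4 \sqrt{3}\right)^{2}$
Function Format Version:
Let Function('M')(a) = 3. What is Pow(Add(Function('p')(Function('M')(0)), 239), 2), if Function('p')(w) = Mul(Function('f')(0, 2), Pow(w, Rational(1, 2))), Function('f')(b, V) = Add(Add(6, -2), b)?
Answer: Add(57169, Mul(1912, Pow(3, Rational(1, 2)))) ≈ 60481.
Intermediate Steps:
Function('f')(b, V) = Add(4, b)
Function('p')(w) = Mul(4, Pow(w, Rational(1, 2))) (Function('p')(w) = Mul(Add(4, 0), Pow(w, Rational(1, 2))) = Mul(4, Pow(w, Rational(1, 2))))
Pow(Add(Function('p')(Function('M')(0)), 239), 2) = Pow(Add(Mul(4, Pow(3, Rational(1, 2))), 239), 2) = Pow(Add(239, Mul(4, Pow(3, Rational(1, 2)))), 2)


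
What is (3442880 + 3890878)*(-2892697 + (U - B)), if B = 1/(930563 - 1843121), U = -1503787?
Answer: -4903896531166060803/152093 ≈ -3.2243e+13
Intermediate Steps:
B = -1/912558 (B = 1/(-912558) = -1/912558 ≈ -1.0958e-6)
(3442880 + 3890878)*(-2892697 + (U - B)) = (3442880 + 3890878)*(-2892697 + (-1503787 - 1*(-1/912558))) = 7333758*(-2892697 + (-1503787 + 1/912558)) = 7333758*(-2892697 - 1372292857145/912558) = 7333758*(-4012046646071/912558) = -4903896531166060803/152093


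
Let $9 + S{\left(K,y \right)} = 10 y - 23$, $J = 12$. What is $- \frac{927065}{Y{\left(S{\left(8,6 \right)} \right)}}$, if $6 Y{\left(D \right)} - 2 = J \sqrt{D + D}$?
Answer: $\frac{556239}{403} - \frac{6674868 \sqrt{14}}{403} \approx -60593.0$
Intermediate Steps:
$S{\left(K,y \right)} = -32 + 10 y$ ($S{\left(K,y \right)} = -9 + \left(10 y - 23\right) = -9 + \left(-23 + 10 y\right) = -32 + 10 y$)
$Y{\left(D \right)} = \frac{1}{3} + 2 \sqrt{2} \sqrt{D}$ ($Y{\left(D \right)} = \frac{1}{3} + \frac{12 \sqrt{D + D}}{6} = \frac{1}{3} + \frac{12 \sqrt{2 D}}{6} = \frac{1}{3} + \frac{12 \sqrt{2} \sqrt{D}}{6} = \frac{1}{3} + 2 \sqrt{2} \sqrt{D}$)
$- \frac{927065}{Y{\left(S{\left(8,6 \right)} \right)}} = - \frac{927065}{\frac{1}{3} + 2 \sqrt{2} \sqrt{-32 + 10 \cdot 6}} = - \frac{927065}{\frac{1}{3} + 2 \sqrt{2} \sqrt{-32 + 60}} = - \frac{927065}{\frac{1}{3} + 2 \sqrt{2} \sqrt{28}} = - \frac{927065}{\frac{1}{3} + 2 \sqrt{2} \cdot 2 \sqrt{7}} = - \frac{927065}{\frac{1}{3} + 4 \sqrt{14}}$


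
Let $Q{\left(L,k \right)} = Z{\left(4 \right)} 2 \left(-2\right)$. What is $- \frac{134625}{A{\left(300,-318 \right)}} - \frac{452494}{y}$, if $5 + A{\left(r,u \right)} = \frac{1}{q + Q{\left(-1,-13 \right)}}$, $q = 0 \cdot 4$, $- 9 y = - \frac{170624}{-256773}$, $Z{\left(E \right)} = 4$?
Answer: $\frac{457358883943}{74304} \approx 6.1552 \cdot 10^{6}$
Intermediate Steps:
$y = - \frac{5504}{74547}$ ($y = - \frac{\left(-170624\right) \frac{1}{-256773}}{9} = - \frac{\left(-170624\right) \left(- \frac{1}{256773}\right)}{9} = \left(- \frac{1}{9}\right) \frac{5504}{8283} = - \frac{5504}{74547} \approx -0.073833$)
$Q{\left(L,k \right)} = -16$ ($Q{\left(L,k \right)} = 4 \cdot 2 \left(-2\right) = 8 \left(-2\right) = -16$)
$q = 0$
$A{\left(r,u \right)} = - \frac{81}{16}$ ($A{\left(r,u \right)} = -5 + \frac{1}{0 - 16} = -5 + \frac{1}{-16} = -5 - \frac{1}{16} = - \frac{81}{16}$)
$- \frac{134625}{A{\left(300,-318 \right)}} - \frac{452494}{y} = - \frac{134625}{- \frac{81}{16}} - \frac{452494}{- \frac{5504}{74547}} = \left(-134625\right) \left(- \frac{16}{81}\right) - - \frac{16866035109}{2752} = \frac{718000}{27} + \frac{16866035109}{2752} = \frac{457358883943}{74304}$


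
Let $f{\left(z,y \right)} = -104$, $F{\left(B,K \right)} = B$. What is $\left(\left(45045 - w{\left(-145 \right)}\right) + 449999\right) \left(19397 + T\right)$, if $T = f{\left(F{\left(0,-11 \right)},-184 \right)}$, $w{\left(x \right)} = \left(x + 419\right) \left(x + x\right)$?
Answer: $11083905672$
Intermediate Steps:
$w{\left(x \right)} = 2 x \left(419 + x\right)$ ($w{\left(x \right)} = \left(419 + x\right) 2 x = 2 x \left(419 + x\right)$)
$T = -104$
$\left(\left(45045 - w{\left(-145 \right)}\right) + 449999\right) \left(19397 + T\right) = \left(\left(45045 - 2 \left(-145\right) \left(419 - 145\right)\right) + 449999\right) \left(19397 - 104\right) = \left(\left(45045 - 2 \left(-145\right) 274\right) + 449999\right) 19293 = \left(\left(45045 - -79460\right) + 449999\right) 19293 = \left(\left(45045 + 79460\right) + 449999\right) 19293 = \left(124505 + 449999\right) 19293 = 574504 \cdot 19293 = 11083905672$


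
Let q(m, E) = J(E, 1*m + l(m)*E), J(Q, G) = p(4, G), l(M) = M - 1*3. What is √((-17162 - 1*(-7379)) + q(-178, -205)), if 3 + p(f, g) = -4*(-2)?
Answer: I*√9778 ≈ 98.884*I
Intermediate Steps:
l(M) = -3 + M (l(M) = M - 3 = -3 + M)
p(f, g) = 5 (p(f, g) = -3 - 4*(-2) = -3 + 8 = 5)
J(Q, G) = 5
q(m, E) = 5
√((-17162 - 1*(-7379)) + q(-178, -205)) = √((-17162 - 1*(-7379)) + 5) = √((-17162 + 7379) + 5) = √(-9783 + 5) = √(-9778) = I*√9778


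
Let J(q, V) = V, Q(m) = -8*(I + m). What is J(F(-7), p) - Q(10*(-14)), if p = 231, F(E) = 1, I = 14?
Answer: -777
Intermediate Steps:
Q(m) = -112 - 8*m (Q(m) = -8*(14 + m) = -112 - 8*m)
J(F(-7), p) - Q(10*(-14)) = 231 - (-112 - 80*(-14)) = 231 - (-112 - 8*(-140)) = 231 - (-112 + 1120) = 231 - 1*1008 = 231 - 1008 = -777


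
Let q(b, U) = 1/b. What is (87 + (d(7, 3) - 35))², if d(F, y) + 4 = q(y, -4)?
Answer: 21025/9 ≈ 2336.1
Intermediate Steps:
d(F, y) = -4 + 1/y
(87 + (d(7, 3) - 35))² = (87 + ((-4 + 1/3) - 35))² = (87 + ((-4 + ⅓) - 35))² = (87 + (-11/3 - 35))² = (87 - 116/3)² = (145/3)² = 21025/9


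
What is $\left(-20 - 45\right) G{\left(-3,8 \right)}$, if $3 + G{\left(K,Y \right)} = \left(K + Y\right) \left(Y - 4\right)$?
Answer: $-1105$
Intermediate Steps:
$G{\left(K,Y \right)} = -3 + \left(-4 + Y\right) \left(K + Y\right)$ ($G{\left(K,Y \right)} = -3 + \left(K + Y\right) \left(Y - 4\right) = -3 + \left(K + Y\right) \left(-4 + Y\right) = -3 + \left(-4 + Y\right) \left(K + Y\right)$)
$\left(-20 - 45\right) G{\left(-3,8 \right)} = \left(-20 - 45\right) \left(-3 + 8^{2} - -12 - 32 - 24\right) = - 65 \left(-3 + 64 + 12 - 32 - 24\right) = \left(-65\right) 17 = -1105$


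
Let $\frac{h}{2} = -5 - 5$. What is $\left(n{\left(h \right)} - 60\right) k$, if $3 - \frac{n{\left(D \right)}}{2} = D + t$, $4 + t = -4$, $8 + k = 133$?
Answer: $250$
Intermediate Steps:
$h = -20$ ($h = 2 \left(-5 - 5\right) = 2 \left(-10\right) = -20$)
$k = 125$ ($k = -8 + 133 = 125$)
$t = -8$ ($t = -4 - 4 = -8$)
$n{\left(D \right)} = 22 - 2 D$ ($n{\left(D \right)} = 6 - 2 \left(D - 8\right) = 6 - 2 \left(-8 + D\right) = 6 - \left(-16 + 2 D\right) = 22 - 2 D$)
$\left(n{\left(h \right)} - 60\right) k = \left(\left(22 - -40\right) - 60\right) 125 = \left(\left(22 + 40\right) - 60\right) 125 = \left(62 - 60\right) 125 = 2 \cdot 125 = 250$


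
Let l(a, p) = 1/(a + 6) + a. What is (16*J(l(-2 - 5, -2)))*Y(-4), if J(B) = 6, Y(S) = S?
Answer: -384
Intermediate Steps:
l(a, p) = a + 1/(6 + a) (l(a, p) = 1/(6 + a) + a = a + 1/(6 + a))
(16*J(l(-2 - 5, -2)))*Y(-4) = (16*6)*(-4) = 96*(-4) = -384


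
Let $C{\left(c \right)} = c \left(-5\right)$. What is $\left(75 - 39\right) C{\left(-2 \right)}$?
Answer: $360$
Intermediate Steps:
$C{\left(c \right)} = - 5 c$
$\left(75 - 39\right) C{\left(-2 \right)} = \left(75 - 39\right) \left(\left(-5\right) \left(-2\right)\right) = \left(75 - 39\right) 10 = 36 \cdot 10 = 360$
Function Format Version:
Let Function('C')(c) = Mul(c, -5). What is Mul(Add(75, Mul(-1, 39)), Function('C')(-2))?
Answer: 360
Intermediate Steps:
Function('C')(c) = Mul(-5, c)
Mul(Add(75, Mul(-1, 39)), Function('C')(-2)) = Mul(Add(75, Mul(-1, 39)), Mul(-5, -2)) = Mul(Add(75, -39), 10) = Mul(36, 10) = 360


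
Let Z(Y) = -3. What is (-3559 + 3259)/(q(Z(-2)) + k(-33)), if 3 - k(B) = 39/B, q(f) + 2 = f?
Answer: 1100/3 ≈ 366.67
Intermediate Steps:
q(f) = -2 + f
k(B) = 3 - 39/B
(-3559 + 3259)/(q(Z(-2)) + k(-33)) = (-3559 + 3259)/((-2 - 3) + (3 - 39/(-33))) = -300/(-5 + (3 - 39*(-1/33))) = -300/(-5 + (3 + 13/11)) = -300/(-5 + 46/11) = -300/(-9/11) = -300*(-11/9) = 1100/3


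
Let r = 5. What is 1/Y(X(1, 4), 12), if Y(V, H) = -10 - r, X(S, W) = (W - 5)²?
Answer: -1/15 ≈ -0.066667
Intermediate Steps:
X(S, W) = (-5 + W)²
Y(V, H) = -15 (Y(V, H) = -10 - 1*5 = -10 - 5 = -15)
1/Y(X(1, 4), 12) = 1/(-15) = -1/15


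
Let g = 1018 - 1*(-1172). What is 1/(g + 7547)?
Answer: 1/9737 ≈ 0.00010270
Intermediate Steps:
g = 2190 (g = 1018 + 1172 = 2190)
1/(g + 7547) = 1/(2190 + 7547) = 1/9737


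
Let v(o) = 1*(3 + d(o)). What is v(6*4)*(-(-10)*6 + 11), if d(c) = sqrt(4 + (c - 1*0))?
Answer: 213 + 142*sqrt(7) ≈ 588.70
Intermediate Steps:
d(c) = sqrt(4 + c) (d(c) = sqrt(4 + (c + 0)) = sqrt(4 + c))
v(o) = 3 + sqrt(4 + o) (v(o) = 1*(3 + sqrt(4 + o)) = 3 + sqrt(4 + o))
v(6*4)*(-(-10)*6 + 11) = (3 + sqrt(4 + 6*4))*(-(-10)*6 + 11) = (3 + sqrt(4 + 24))*(-10*(-6) + 11) = (3 + sqrt(28))*(60 + 11) = (3 + 2*sqrt(7))*71 = 213 + 142*sqrt(7)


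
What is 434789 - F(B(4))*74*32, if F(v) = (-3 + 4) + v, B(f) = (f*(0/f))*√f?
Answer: 432421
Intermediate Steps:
B(f) = 0 (B(f) = (f*0)*√f = 0*√f = 0)
F(v) = 1 + v
434789 - F(B(4))*74*32 = 434789 - (1 + 0)*74*32 = 434789 - 1*74*32 = 434789 - 74*32 = 434789 - 1*2368 = 434789 - 2368 = 432421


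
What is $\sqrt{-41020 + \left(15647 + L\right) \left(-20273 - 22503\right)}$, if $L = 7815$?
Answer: $2 i \sqrt{250912883} \approx 31680.0 i$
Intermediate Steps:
$\sqrt{-41020 + \left(15647 + L\right) \left(-20273 - 22503\right)} = \sqrt{-41020 + \left(15647 + 7815\right) \left(-20273 - 22503\right)} = \sqrt{-41020 + 23462 \left(-42776\right)} = \sqrt{-41020 - 1003610512} = \sqrt{-1003651532} = 2 i \sqrt{250912883}$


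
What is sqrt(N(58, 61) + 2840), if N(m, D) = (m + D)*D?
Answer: sqrt(10099) ≈ 100.49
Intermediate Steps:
N(m, D) = D*(D + m) (N(m, D) = (D + m)*D = D*(D + m))
sqrt(N(58, 61) + 2840) = sqrt(61*(61 + 58) + 2840) = sqrt(61*119 + 2840) = sqrt(7259 + 2840) = sqrt(10099)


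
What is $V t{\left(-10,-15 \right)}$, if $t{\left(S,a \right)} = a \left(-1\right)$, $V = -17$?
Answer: $-255$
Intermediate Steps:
$t{\left(S,a \right)} = - a$
$V t{\left(-10,-15 \right)} = - 17 \left(\left(-1\right) \left(-15\right)\right) = \left(-17\right) 15 = -255$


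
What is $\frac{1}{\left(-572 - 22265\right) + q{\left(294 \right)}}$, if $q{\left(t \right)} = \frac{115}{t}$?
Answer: $- \frac{294}{6713963} \approx -4.3789 \cdot 10^{-5}$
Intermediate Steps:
$\frac{1}{\left(-572 - 22265\right) + q{\left(294 \right)}} = \frac{1}{\left(-572 - 22265\right) + \frac{115}{294}} = \frac{1}{\left(-572 - 22265\right) + 115 \cdot \frac{1}{294}} = \frac{1}{-22837 + \frac{115}{294}} = \frac{1}{- \frac{6713963}{294}} = - \frac{294}{6713963}$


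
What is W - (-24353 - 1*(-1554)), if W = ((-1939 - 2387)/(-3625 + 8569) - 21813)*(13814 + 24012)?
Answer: -3300435347/4 ≈ -8.2511e+8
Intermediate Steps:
W = -3300526543/4 (W = (-4326/4944 - 21813)*37826 = (-4326*1/4944 - 21813)*37826 = (-7/8 - 21813)*37826 = -174511/8*37826 = -3300526543/4 ≈ -8.2513e+8)
W - (-24353 - 1*(-1554)) = -3300526543/4 - (-24353 - 1*(-1554)) = -3300526543/4 - (-24353 + 1554) = -3300526543/4 - 1*(-22799) = -3300526543/4 + 22799 = -3300435347/4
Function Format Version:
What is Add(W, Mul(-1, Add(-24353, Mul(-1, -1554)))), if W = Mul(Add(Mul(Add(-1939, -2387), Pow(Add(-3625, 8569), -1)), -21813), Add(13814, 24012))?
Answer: Rational(-3300435347, 4) ≈ -8.2511e+8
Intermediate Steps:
W = Rational(-3300526543, 4) (W = Mul(Add(Mul(-4326, Pow(4944, -1)), -21813), 37826) = Mul(Add(Mul(-4326, Rational(1, 4944)), -21813), 37826) = Mul(Add(Rational(-7, 8), -21813), 37826) = Mul(Rational(-174511, 8), 37826) = Rational(-3300526543, 4) ≈ -8.2513e+8)
Add(W, Mul(-1, Add(-24353, Mul(-1, -1554)))) = Add(Rational(-3300526543, 4), Mul(-1, Add(-24353, Mul(-1, -1554)))) = Add(Rational(-3300526543, 4), Mul(-1, Add(-24353, 1554))) = Add(Rational(-3300526543, 4), Mul(-1, -22799)) = Add(Rational(-3300526543, 4), 22799) = Rational(-3300435347, 4)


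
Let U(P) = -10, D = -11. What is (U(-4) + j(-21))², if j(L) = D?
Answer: 441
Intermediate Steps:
j(L) = -11
(U(-4) + j(-21))² = (-10 - 11)² = (-21)² = 441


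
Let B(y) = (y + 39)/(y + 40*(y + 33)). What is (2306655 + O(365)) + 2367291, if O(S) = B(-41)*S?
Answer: 1687295236/361 ≈ 4.6740e+6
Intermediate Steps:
B(y) = (39 + y)/(1320 + 41*y) (B(y) = (39 + y)/(y + 40*(33 + y)) = (39 + y)/(y + (1320 + 40*y)) = (39 + y)/(1320 + 41*y))
O(S) = 2*S/361 (O(S) = ((39 - 41)/(1320 + 41*(-41)))*S = (-2/(1320 - 1681))*S = (-2/(-361))*S = (-1/361*(-2))*S = 2*S/361)
(2306655 + O(365)) + 2367291 = (2306655 + (2/361)*365) + 2367291 = (2306655 + 730/361) + 2367291 = 832703185/361 + 2367291 = 1687295236/361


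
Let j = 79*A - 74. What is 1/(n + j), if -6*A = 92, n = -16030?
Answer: -3/51946 ≈ -5.7752e-5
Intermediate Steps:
A = -46/3 (A = -⅙*92 = -46/3 ≈ -15.333)
j = -3856/3 (j = 79*(-46/3) - 74 = -3634/3 - 74 = -3856/3 ≈ -1285.3)
1/(n + j) = 1/(-16030 - 3856/3) = 1/(-51946/3) = -3/51946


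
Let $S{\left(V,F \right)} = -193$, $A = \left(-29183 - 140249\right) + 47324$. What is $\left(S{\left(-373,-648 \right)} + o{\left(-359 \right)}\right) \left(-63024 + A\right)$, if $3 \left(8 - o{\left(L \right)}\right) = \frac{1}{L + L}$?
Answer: $\frac{36886532774}{1077} \approx 3.4249 \cdot 10^{7}$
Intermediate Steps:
$A = -122108$ ($A = -169432 + 47324 = -122108$)
$o{\left(L \right)} = 8 - \frac{1}{6 L}$ ($o{\left(L \right)} = 8 - \frac{1}{3 \left(L + L\right)} = 8 - \frac{1}{3 \cdot 2 L} = 8 - \frac{\frac{1}{2} \frac{1}{L}}{3} = 8 - \frac{1}{6 L}$)
$\left(S{\left(-373,-648 \right)} + o{\left(-359 \right)}\right) \left(-63024 + A\right) = \left(-193 + \left(8 - \frac{1}{6 \left(-359\right)}\right)\right) \left(-63024 - 122108\right) = \left(-193 + \left(8 - - \frac{1}{2154}\right)\right) \left(-185132\right) = \left(-193 + \left(8 + \frac{1}{2154}\right)\right) \left(-185132\right) = \left(-193 + \frac{17233}{2154}\right) \left(-185132\right) = \left(- \frac{398489}{2154}\right) \left(-185132\right) = \frac{36886532774}{1077}$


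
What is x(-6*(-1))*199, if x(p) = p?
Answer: 1194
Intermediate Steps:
x(-6*(-1))*199 = -6*(-1)*199 = 6*199 = 1194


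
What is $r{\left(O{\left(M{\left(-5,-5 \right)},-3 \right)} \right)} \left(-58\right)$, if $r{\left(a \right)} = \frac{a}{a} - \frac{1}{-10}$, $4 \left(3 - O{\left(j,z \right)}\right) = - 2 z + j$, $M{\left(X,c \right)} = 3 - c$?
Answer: $- \frac{319}{5} \approx -63.8$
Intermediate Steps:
$O{\left(j,z \right)} = 3 + \frac{z}{2} - \frac{j}{4}$ ($O{\left(j,z \right)} = 3 - \frac{- 2 z + j}{4} = 3 - \frac{j - 2 z}{4} = 3 - \left(- \frac{z}{2} + \frac{j}{4}\right) = 3 + \frac{z}{2} - \frac{j}{4}$)
$r{\left(a \right)} = \frac{11}{10}$ ($r{\left(a \right)} = 1 - - \frac{1}{10} = 1 + \frac{1}{10} = \frac{11}{10}$)
$r{\left(O{\left(M{\left(-5,-5 \right)},-3 \right)} \right)} \left(-58\right) = \frac{11}{10} \left(-58\right) = - \frac{319}{5}$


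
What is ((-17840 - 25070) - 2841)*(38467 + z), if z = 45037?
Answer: -3820391504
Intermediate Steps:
((-17840 - 25070) - 2841)*(38467 + z) = ((-17840 - 25070) - 2841)*(38467 + 45037) = (-42910 - 2841)*83504 = -45751*83504 = -3820391504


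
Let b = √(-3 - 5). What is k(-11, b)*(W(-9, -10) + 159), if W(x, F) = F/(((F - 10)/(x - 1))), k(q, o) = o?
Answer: 308*I*√2 ≈ 435.58*I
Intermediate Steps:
b = 2*I*√2 (b = √(-8) = 2*I*√2 ≈ 2.8284*I)
W(x, F) = F*(-1 + x)/(-10 + F) (W(x, F) = F/(((-10 + F)/(-1 + x))) = F*((-1 + x)/(-10 + F)) = F*(-1 + x)/(-10 + F))
k(-11, b)*(W(-9, -10) + 159) = (2*I*√2)*(-10*(-1 - 9)/(-10 - 10) + 159) = (2*I*√2)*(-10*(-10)/(-20) + 159) = (2*I*√2)*(-10*(-1/20)*(-10) + 159) = (2*I*√2)*(-5 + 159) = (2*I*√2)*154 = 308*I*√2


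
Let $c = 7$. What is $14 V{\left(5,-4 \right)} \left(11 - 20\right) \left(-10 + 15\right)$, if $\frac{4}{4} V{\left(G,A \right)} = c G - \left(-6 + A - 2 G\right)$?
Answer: $-34650$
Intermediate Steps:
$V{\left(G,A \right)} = 6 - A + 9 G$ ($V{\left(G,A \right)} = 7 G - \left(-6 + A - 2 G\right) = 7 G + \left(\left(6 + G - A\right) + G\right) = 7 G + \left(6 - A + 2 G\right) = 6 - A + 9 G$)
$14 V{\left(5,-4 \right)} \left(11 - 20\right) \left(-10 + 15\right) = 14 \left(6 - -4 + 9 \cdot 5\right) \left(11 - 20\right) \left(-10 + 15\right) = 14 \left(6 + 4 + 45\right) \left(\left(-9\right) 5\right) = 14 \cdot 55 \left(-45\right) = 770 \left(-45\right) = -34650$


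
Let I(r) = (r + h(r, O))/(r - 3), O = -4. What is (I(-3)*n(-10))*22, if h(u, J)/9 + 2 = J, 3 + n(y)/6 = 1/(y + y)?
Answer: -38247/10 ≈ -3824.7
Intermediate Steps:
n(y) = -18 + 3/y (n(y) = -18 + 6/(y + y) = -18 + 6/((2*y)) = -18 + 6*(1/(2*y)) = -18 + 3/y)
h(u, J) = -18 + 9*J
I(r) = (-54 + r)/(-3 + r) (I(r) = (r + (-18 + 9*(-4)))/(r - 3) = (r + (-18 - 36))/(-3 + r) = (r - 54)/(-3 + r) = (-54 + r)/(-3 + r))
(I(-3)*n(-10))*22 = (((-54 - 3)/(-3 - 3))*(-18 + 3/(-10)))*22 = ((-57/(-6))*(-18 + 3*(-⅒)))*22 = ((-⅙*(-57))*(-18 - 3/10))*22 = ((19/2)*(-183/10))*22 = -3477/20*22 = -38247/10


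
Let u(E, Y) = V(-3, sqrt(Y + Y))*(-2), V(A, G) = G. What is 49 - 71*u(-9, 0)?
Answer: 49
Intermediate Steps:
u(E, Y) = -2*sqrt(2)*sqrt(Y) (u(E, Y) = sqrt(Y + Y)*(-2) = sqrt(2*Y)*(-2) = (sqrt(2)*sqrt(Y))*(-2) = -2*sqrt(2)*sqrt(Y))
49 - 71*u(-9, 0) = 49 - (-142)*sqrt(2)*sqrt(0) = 49 - (-142)*sqrt(2)*0 = 49 - 71*0 = 49 + 0 = 49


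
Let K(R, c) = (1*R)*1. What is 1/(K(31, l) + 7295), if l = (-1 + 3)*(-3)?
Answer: 1/7326 ≈ 0.00013650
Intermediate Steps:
l = -6 (l = 2*(-3) = -6)
K(R, c) = R (K(R, c) = R*1 = R)
1/(K(31, l) + 7295) = 1/(31 + 7295) = 1/7326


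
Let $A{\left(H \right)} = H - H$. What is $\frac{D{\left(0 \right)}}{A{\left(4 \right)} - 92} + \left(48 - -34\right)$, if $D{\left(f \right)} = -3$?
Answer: $\frac{7547}{92} \approx 82.033$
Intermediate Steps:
$A{\left(H \right)} = 0$
$\frac{D{\left(0 \right)}}{A{\left(4 \right)} - 92} + \left(48 - -34\right) = \frac{1}{0 - 92} \left(-3\right) + \left(48 - -34\right) = \frac{1}{-92} \left(-3\right) + \left(48 + 34\right) = \left(- \frac{1}{92}\right) \left(-3\right) + 82 = \frac{3}{92} + 82 = \frac{7547}{92}$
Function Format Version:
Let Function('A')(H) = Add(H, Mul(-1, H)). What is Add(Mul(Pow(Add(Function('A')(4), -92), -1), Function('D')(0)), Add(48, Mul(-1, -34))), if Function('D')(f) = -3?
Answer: Rational(7547, 92) ≈ 82.033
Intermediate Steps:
Function('A')(H) = 0
Add(Mul(Pow(Add(Function('A')(4), -92), -1), Function('D')(0)), Add(48, Mul(-1, -34))) = Add(Mul(Pow(Add(0, -92), -1), -3), Add(48, Mul(-1, -34))) = Add(Mul(Pow(-92, -1), -3), Add(48, 34)) = Add(Mul(Rational(-1, 92), -3), 82) = Add(Rational(3, 92), 82) = Rational(7547, 92)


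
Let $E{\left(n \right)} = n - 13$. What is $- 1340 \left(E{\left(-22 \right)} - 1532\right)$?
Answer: $2099780$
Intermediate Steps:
$E{\left(n \right)} = -13 + n$ ($E{\left(n \right)} = n - 13 = -13 + n$)
$- 1340 \left(E{\left(-22 \right)} - 1532\right) = - 1340 \left(\left(-13 - 22\right) - 1532\right) = - 1340 \left(-35 - 1532\right) = \left(-1340\right) \left(-1567\right) = 2099780$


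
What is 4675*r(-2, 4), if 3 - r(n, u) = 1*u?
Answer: -4675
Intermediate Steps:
r(n, u) = 3 - u
4675*r(-2, 4) = 4675*(3 - 1*4) = 4675*(3 - 4) = 4675*(-1) = -4675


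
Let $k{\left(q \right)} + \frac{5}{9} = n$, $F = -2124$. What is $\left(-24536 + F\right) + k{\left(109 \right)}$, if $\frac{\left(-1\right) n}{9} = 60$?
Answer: $- \frac{244805}{9} \approx -27201.0$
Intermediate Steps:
$n = -540$ ($n = \left(-9\right) 60 = -540$)
$k{\left(q \right)} = - \frac{4865}{9}$ ($k{\left(q \right)} = - \frac{5}{9} - 540 = - \frac{4865}{9}$)
$\left(-24536 + F\right) + k{\left(109 \right)} = \left(-24536 - 2124\right) - \frac{4865}{9} = -26660 - \frac{4865}{9} = - \frac{244805}{9}$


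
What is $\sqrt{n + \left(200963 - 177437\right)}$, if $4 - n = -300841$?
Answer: $\sqrt{324371} \approx 569.54$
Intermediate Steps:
$n = 300845$ ($n = 4 - -300841 = 4 + 300841 = 300845$)
$\sqrt{n + \left(200963 - 177437\right)} = \sqrt{300845 + \left(200963 - 177437\right)} = \sqrt{300845 + 23526} = \sqrt{324371}$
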